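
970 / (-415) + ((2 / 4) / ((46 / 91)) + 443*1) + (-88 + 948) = 9939413 / 7636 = 1301.65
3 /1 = 3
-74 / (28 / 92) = -1702 / 7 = -243.14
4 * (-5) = -20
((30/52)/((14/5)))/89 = 75/32396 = 0.00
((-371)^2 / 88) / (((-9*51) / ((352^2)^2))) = -24012412813312 / 459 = -52314624865.60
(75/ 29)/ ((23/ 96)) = 7200/ 667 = 10.79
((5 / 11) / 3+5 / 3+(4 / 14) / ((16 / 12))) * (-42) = -939 / 11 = -85.36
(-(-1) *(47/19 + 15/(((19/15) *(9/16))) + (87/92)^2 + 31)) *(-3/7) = -26737545/1125712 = -23.75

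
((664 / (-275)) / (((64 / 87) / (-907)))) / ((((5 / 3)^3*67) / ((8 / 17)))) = 176835069 / 39153125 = 4.52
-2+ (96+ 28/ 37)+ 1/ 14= 49121/ 518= 94.83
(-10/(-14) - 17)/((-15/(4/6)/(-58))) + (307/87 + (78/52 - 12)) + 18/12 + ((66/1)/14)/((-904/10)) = -21794053/458780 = -47.50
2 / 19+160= 3042 / 19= 160.11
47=47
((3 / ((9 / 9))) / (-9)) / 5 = -1 / 15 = -0.07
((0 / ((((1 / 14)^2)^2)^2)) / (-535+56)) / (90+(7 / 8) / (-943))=0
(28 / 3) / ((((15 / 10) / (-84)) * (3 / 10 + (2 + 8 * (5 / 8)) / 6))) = -3920 / 11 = -356.36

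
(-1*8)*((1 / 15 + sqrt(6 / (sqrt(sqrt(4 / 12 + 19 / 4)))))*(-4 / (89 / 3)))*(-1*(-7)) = 224 / 445 + 672*2^(3 / 4)*3^(5 / 8)*61^(7 / 8) / 5429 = 15.60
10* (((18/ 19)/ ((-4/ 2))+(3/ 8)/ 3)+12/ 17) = 4615/ 1292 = 3.57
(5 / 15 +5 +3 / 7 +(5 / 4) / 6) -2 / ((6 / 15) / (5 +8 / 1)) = -9917 / 168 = -59.03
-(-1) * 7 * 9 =63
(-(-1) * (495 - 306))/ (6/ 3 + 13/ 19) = 1197/ 17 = 70.41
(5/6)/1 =0.83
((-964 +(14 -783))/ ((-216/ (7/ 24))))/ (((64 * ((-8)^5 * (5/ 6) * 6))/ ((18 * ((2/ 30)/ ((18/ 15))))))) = -12131/ 54358179840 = -0.00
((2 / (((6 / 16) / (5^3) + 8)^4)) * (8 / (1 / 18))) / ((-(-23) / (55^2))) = 871200000000000000 / 94349391507873863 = 9.23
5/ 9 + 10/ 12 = 25/ 18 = 1.39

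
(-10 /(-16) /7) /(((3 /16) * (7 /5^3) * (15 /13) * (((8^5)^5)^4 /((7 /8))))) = 1625 /513333066036290493739648313479163296584970035203815935160307393237304087540360849958216138752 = 0.00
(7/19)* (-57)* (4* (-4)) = 336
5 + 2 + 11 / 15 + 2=146 / 15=9.73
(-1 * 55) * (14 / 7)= -110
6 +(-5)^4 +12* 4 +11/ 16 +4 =10939/ 16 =683.69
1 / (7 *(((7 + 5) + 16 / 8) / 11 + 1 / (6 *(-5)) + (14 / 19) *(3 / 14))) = 0.10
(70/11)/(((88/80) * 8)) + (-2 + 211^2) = 44519.72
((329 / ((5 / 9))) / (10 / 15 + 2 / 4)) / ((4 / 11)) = 13959 / 10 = 1395.90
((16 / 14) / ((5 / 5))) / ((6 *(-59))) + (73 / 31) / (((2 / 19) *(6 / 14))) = 1336523 / 25606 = 52.20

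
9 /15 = 3 /5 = 0.60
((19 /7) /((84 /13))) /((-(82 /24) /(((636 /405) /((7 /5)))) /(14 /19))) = -5512 /54243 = -0.10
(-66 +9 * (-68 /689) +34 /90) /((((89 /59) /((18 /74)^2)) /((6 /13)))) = -6570032202 /5456649185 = -1.20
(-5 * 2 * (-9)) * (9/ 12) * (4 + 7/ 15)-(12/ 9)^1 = 1801/ 6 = 300.17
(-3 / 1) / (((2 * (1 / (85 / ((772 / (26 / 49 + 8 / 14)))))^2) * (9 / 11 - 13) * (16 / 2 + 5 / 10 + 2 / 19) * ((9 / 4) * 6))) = 40770675 / 2612570808988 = 0.00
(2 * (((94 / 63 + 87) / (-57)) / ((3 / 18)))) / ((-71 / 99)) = 245300 / 9443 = 25.98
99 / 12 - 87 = -315 / 4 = -78.75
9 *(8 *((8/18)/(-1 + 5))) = 8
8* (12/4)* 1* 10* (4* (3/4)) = 720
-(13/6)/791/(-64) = 13/303744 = 0.00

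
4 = 4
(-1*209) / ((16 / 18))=-1881 / 8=-235.12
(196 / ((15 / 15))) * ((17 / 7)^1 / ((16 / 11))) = 1309 / 4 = 327.25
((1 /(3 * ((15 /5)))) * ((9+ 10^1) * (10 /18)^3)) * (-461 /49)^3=-232683929875 /771895089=-301.45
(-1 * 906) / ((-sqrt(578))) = 453 * sqrt(2) / 17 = 37.68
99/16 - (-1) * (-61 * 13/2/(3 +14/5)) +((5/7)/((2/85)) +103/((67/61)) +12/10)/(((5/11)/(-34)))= -51341612909/5440400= -9437.10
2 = 2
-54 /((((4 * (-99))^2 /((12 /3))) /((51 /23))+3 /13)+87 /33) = -65637 /21493811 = -0.00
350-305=45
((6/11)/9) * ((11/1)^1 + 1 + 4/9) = 224/297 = 0.75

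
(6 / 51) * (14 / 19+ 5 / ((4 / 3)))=341 / 646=0.53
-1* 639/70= -639/70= -9.13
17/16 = 1.06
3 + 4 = 7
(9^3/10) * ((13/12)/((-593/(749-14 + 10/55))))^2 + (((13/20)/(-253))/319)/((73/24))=43590845721980427/331484658646240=131.50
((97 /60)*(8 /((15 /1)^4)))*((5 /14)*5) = 97 /212625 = 0.00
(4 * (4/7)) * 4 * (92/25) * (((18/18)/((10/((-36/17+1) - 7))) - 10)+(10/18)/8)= -361.43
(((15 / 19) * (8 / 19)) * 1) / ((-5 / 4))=-96 / 361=-0.27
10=10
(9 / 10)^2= 81 / 100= 0.81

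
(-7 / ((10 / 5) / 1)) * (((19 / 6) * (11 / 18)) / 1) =-1463 / 216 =-6.77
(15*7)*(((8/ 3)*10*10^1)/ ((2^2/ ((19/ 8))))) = 16625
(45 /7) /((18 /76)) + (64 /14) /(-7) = 1298 /49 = 26.49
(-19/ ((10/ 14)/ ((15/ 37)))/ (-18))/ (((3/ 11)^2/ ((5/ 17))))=80465/ 33966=2.37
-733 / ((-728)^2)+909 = 481754723 / 529984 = 909.00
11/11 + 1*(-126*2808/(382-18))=-971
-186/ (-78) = 31/ 13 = 2.38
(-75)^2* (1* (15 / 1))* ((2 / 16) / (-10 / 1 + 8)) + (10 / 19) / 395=-126646843 / 24016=-5273.44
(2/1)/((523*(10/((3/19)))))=3/49685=0.00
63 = 63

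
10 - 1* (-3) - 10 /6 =34 /3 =11.33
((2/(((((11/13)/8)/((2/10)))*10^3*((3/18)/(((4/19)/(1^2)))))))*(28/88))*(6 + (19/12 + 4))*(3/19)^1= 75894/27300625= 0.00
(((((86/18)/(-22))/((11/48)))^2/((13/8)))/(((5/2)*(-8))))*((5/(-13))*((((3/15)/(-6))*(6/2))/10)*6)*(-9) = 355008/61858225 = 0.01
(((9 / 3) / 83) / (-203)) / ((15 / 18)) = -18 / 84245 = -0.00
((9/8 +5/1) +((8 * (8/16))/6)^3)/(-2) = -1387/432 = -3.21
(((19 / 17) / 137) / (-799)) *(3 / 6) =-19 / 3721742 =-0.00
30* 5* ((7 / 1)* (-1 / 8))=-525 / 4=-131.25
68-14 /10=333 /5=66.60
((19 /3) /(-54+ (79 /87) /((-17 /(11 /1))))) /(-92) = 0.00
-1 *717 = -717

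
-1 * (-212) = 212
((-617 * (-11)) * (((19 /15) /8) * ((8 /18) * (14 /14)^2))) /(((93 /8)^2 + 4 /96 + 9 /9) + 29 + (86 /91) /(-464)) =989983904 /342388035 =2.89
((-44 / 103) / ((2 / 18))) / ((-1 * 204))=33 / 1751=0.02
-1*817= -817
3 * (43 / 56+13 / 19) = 4635 / 1064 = 4.36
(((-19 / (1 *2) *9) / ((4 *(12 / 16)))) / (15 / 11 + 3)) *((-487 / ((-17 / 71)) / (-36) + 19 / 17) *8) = 7083637 / 2448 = 2893.64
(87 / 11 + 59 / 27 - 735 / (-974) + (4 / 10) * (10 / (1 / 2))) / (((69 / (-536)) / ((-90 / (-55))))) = -2922578056 / 12197889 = -239.60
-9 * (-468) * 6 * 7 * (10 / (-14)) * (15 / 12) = -157950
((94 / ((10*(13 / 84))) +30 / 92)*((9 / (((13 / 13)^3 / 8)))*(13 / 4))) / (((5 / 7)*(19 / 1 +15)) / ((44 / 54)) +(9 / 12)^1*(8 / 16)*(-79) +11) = 1012240152 / 792005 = 1278.07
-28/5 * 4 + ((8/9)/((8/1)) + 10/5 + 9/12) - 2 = -3877/180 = -21.54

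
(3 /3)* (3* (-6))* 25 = -450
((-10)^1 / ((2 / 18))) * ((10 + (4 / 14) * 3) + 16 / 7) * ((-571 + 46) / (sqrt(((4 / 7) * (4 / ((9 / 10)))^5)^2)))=256686003 / 409600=626.67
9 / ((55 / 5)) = 9 / 11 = 0.82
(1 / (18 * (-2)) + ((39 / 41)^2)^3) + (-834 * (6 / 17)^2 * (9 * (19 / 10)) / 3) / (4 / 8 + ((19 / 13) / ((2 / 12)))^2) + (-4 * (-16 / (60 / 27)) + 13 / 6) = 155331904908223142869 / 6464394156078628020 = 24.03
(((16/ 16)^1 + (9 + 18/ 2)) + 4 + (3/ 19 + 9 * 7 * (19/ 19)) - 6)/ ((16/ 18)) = 13707/ 152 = 90.18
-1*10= -10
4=4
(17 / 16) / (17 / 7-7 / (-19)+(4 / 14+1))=2261 / 8688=0.26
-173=-173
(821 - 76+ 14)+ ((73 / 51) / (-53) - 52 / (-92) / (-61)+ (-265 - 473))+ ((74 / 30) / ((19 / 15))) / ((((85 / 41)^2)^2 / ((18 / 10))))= 23401077535364926 / 1106252088196875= 21.15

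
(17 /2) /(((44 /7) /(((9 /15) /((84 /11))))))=0.11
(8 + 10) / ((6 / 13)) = 39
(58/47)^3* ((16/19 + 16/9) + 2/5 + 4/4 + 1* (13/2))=1754934884/88768665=19.77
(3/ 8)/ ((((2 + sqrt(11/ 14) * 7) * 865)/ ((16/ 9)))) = -8/ 179055 + 2 * sqrt(154)/ 179055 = 0.00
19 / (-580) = -19 / 580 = -0.03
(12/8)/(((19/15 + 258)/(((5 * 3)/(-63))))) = -75/54446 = -0.00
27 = 27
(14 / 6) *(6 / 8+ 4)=133 / 12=11.08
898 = 898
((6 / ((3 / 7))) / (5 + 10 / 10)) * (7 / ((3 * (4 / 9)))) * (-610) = -14945 / 2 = -7472.50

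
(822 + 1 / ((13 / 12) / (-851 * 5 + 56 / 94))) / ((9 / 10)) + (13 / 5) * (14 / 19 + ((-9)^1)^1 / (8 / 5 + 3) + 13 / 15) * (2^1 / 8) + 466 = -39842619917 / 13350350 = -2984.39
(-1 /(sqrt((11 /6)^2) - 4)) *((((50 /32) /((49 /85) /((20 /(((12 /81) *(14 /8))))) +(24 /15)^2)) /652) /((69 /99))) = 0.00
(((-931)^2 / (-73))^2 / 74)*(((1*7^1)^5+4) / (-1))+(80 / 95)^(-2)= -1616598761372037315 / 50476288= -32026894714.84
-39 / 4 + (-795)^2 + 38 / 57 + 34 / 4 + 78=632102.42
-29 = -29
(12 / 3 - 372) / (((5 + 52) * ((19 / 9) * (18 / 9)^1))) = -552 / 361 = -1.53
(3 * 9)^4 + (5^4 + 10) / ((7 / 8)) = 3725167 / 7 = 532166.71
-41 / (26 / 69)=-2829 / 26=-108.81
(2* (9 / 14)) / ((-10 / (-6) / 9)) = 6.94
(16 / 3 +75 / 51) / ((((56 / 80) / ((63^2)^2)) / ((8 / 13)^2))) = 166591313280 / 2873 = 57985142.11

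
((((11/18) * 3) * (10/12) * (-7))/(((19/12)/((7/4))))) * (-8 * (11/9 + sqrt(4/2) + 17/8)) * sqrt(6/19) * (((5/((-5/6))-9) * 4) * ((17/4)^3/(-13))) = 66202675 * sqrt(57)/18772 + 15954844675 * sqrt(114)/2703168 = 89644.85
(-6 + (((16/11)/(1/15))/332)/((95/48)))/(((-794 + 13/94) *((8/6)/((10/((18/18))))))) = 0.06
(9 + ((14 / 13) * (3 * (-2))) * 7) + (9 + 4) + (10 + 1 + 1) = -11.23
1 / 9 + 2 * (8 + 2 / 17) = 2501 / 153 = 16.35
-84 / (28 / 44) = -132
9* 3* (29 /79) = 783 /79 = 9.91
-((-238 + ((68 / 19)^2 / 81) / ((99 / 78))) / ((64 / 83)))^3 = 864393353369664826168473509125 / 29442075153856960167936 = 29359117.82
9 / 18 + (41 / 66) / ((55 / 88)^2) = 3449 / 1650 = 2.09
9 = 9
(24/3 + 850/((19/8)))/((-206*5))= -3476/9785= -0.36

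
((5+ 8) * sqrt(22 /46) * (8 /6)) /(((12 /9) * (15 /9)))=39 * sqrt(253) /115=5.39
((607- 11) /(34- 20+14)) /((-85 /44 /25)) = -32780 /119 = -275.46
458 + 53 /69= 31655 /69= 458.77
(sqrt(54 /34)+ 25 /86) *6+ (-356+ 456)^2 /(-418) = -199325 /8987+ 18 *sqrt(51) /17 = -14.62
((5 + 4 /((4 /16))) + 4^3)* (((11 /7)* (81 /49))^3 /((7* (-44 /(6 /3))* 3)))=-1821956895 /564950498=-3.22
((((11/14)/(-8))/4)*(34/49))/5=-187/54880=-0.00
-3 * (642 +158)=-2400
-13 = -13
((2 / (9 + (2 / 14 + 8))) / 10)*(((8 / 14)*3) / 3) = 0.01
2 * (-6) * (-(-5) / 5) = -12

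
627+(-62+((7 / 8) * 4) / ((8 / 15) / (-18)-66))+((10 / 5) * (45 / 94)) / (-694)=164261808245 / 290756852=564.95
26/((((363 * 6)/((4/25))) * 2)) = 26/27225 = 0.00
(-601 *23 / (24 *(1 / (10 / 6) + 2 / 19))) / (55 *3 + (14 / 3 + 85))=-1313185 / 409504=-3.21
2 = 2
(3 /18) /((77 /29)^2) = 841 /35574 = 0.02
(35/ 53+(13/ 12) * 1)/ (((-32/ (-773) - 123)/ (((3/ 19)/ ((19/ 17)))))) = -857257/ 427890412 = -0.00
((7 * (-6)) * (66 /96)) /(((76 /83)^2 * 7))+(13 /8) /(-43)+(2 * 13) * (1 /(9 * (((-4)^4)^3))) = -5810107706297 /1171947257856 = -4.96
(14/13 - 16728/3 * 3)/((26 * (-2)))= 108725/338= 321.67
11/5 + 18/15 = 17/5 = 3.40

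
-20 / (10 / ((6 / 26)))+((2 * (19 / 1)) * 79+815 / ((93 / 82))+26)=4529084 / 1209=3746.14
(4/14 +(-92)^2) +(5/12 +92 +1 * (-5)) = 718343/84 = 8551.70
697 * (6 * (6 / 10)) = 12546 / 5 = 2509.20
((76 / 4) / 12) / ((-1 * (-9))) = 19 / 108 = 0.18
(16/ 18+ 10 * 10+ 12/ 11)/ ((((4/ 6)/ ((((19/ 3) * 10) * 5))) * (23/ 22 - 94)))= -1918240/ 3681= -521.12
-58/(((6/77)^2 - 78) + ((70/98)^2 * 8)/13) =319319/427667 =0.75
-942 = -942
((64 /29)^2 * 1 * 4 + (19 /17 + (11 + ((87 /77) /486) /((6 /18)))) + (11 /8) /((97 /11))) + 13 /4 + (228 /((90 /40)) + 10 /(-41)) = 128708744877473 /945681698808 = 136.10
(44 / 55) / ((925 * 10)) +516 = 11932502 / 23125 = 516.00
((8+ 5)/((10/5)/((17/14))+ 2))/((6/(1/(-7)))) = -221/2604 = -0.08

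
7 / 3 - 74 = -215 / 3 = -71.67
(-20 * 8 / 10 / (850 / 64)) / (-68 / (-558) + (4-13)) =142848 / 1052725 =0.14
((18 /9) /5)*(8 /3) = 16 /15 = 1.07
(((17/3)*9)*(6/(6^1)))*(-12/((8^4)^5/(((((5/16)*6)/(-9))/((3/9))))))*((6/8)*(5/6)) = 3825/18446744073709551616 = 0.00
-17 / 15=-1.13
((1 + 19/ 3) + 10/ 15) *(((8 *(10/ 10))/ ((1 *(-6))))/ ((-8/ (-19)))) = -76/ 3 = -25.33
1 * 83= 83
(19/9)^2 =361/81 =4.46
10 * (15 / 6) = 25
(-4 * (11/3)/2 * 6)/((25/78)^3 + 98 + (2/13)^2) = -20880288/46532953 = -0.45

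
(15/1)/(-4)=-15/4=-3.75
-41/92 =-0.45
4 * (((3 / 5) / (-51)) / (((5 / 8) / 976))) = -31232 / 425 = -73.49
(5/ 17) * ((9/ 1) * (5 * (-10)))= -2250/ 17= -132.35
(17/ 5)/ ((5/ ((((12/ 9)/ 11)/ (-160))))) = -17/ 33000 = -0.00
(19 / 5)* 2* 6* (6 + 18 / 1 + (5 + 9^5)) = 13469784 / 5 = 2693956.80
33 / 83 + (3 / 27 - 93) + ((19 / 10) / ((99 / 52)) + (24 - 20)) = -399407 / 4565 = -87.49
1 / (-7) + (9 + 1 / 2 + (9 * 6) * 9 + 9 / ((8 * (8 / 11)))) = 222613 / 448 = 496.90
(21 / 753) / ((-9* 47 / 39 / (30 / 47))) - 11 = -6099959 / 554459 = -11.00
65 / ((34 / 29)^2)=47.29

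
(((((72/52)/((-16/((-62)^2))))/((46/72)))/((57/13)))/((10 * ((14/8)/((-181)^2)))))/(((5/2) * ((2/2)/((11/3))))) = -24934790232/76475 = -326051.52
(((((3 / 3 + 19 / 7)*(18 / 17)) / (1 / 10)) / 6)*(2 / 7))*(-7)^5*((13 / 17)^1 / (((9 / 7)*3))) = -16230760 / 2601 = -6240.20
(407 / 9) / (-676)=-0.07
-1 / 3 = -0.33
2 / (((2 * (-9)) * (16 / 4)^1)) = -1 / 36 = -0.03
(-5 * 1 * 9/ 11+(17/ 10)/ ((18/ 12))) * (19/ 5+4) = -6344/ 275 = -23.07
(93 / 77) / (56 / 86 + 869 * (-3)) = -3999 / 8629621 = -0.00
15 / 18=5 / 6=0.83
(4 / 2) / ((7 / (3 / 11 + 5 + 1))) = 1.79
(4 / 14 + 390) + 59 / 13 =394.82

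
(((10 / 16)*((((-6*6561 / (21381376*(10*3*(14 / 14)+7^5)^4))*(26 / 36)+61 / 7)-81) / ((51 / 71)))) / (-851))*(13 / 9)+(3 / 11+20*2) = 16694684357331743197720196978214037 / 413444725864304005878315555907584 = 40.38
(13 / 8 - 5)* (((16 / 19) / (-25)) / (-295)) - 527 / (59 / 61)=-76349179 / 140125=-544.86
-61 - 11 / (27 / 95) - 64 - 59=-6013 / 27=-222.70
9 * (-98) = -882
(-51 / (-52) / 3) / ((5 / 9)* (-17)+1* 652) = 153 / 300716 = 0.00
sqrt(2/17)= sqrt(34)/17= 0.34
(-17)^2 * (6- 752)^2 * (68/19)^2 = 743692365376/361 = 2060089654.78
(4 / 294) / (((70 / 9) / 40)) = 24 / 343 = 0.07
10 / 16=5 / 8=0.62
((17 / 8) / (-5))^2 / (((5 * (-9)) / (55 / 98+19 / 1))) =-61557 / 784000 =-0.08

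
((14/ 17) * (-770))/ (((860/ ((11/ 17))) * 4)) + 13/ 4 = 77811/ 24854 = 3.13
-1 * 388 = -388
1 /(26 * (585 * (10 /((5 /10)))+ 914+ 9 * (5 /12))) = 2 /656123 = 0.00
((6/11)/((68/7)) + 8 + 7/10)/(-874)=-8187/817190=-0.01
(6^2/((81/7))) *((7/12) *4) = 196/27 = 7.26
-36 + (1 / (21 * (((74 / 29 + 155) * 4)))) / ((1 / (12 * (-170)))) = -1156318 / 31983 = -36.15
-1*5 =-5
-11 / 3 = -3.67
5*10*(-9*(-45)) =20250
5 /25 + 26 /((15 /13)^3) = 57797 /3375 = 17.13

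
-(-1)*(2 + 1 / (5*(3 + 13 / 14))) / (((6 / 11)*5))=94 / 125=0.75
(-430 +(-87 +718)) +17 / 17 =202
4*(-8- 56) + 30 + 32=-194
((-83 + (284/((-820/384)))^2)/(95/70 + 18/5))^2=107282502267600169636/8506176406225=12612306.30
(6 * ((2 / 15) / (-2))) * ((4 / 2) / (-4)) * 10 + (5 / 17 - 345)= -5826 / 17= -342.71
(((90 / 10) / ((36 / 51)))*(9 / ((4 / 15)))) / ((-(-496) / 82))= 282285 / 3968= 71.14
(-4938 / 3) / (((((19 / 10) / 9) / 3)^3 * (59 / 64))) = -2073485952000 / 404681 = -5123754.15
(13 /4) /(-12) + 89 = 4259 /48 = 88.73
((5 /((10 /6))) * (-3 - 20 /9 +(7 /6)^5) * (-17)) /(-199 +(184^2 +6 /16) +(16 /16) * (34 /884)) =5260021 /1134120204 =0.00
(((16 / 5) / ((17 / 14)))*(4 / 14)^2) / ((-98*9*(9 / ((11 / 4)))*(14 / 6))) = -176 / 5510295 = -0.00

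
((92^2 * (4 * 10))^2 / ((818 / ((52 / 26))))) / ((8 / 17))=243573606400 / 409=595534489.98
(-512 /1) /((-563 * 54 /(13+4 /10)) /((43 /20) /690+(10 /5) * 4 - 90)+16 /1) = -11.72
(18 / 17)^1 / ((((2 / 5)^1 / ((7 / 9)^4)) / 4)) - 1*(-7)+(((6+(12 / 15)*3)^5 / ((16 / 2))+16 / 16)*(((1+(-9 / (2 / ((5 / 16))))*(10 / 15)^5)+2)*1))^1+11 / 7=3993291032452 / 271096875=14730.13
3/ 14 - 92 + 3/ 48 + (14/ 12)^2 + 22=-68909/ 1008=-68.36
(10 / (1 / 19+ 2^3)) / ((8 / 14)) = 665 / 306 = 2.17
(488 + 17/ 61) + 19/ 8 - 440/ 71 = 16785449/ 34648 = 484.46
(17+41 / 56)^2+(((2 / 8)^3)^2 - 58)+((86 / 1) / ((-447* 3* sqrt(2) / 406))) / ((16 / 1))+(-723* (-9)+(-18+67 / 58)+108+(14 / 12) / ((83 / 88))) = 9936029199205 / 1449283584 - 8729* sqrt(2) / 10728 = 6854.67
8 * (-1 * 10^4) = -80000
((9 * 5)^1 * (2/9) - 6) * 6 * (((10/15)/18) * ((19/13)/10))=76/585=0.13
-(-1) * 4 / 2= 2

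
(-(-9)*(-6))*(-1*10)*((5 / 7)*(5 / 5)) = 385.71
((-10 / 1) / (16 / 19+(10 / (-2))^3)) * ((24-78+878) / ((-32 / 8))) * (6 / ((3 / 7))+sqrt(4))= -626240 / 2359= -265.47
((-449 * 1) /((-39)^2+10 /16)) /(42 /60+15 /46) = -206540 /718207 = -0.29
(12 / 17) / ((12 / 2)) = 2 / 17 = 0.12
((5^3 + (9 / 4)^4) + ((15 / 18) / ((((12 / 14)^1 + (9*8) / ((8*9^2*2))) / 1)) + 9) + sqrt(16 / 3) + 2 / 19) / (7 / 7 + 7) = sqrt(3) / 6 + 17971925 / 894976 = 20.37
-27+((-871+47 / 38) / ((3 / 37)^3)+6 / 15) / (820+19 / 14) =-19796993162 / 9831645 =-2013.60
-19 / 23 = -0.83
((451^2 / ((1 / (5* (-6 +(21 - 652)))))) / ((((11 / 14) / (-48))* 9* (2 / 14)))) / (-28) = -3298054760 / 3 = -1099351586.67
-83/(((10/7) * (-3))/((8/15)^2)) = 18592/3375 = 5.51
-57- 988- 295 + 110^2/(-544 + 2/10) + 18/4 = -7383449/5438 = -1357.75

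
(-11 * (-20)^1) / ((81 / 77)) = 16940 / 81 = 209.14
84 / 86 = 0.98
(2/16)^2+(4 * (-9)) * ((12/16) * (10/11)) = -17269/704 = -24.53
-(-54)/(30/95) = 171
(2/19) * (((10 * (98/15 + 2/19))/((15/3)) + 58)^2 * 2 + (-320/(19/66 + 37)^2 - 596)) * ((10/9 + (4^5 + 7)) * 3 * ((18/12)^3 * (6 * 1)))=65560474032705485022/1038541938475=63127420.86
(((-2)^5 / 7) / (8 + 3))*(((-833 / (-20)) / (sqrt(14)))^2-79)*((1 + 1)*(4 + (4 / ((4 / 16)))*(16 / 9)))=-20981368 / 17325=-1211.05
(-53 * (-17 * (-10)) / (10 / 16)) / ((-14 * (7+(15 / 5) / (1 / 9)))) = 212 / 7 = 30.29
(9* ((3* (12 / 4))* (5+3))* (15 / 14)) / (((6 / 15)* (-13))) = -12150 / 91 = -133.52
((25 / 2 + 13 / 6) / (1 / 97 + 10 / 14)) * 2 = 14938 / 369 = 40.48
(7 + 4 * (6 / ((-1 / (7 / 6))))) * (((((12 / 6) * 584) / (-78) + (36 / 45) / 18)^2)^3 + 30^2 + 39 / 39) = -3107509720663268345182387 / 13360230217546875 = -232594024.96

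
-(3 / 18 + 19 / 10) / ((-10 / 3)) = 31 / 50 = 0.62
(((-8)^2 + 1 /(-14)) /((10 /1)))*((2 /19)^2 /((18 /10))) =0.04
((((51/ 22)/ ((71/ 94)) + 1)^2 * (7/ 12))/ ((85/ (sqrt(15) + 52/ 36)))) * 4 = 919071244/ 1399860495 + 70697788 * sqrt(15)/ 155540055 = 2.42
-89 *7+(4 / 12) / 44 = -82235 / 132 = -622.99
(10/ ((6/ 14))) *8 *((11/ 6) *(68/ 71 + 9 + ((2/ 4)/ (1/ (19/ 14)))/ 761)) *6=1104847700/ 54031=20448.40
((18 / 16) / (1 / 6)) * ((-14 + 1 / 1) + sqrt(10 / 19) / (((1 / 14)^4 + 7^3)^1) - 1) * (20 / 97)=-1890 / 97 + 5186160 * sqrt(190) / 24284637827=-19.48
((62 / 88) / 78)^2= 961 / 11778624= 0.00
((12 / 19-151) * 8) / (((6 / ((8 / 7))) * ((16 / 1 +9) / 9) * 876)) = -22856 / 242725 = -0.09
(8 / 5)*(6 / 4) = 12 / 5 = 2.40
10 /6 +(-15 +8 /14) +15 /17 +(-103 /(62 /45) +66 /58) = -54881051 /641886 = -85.50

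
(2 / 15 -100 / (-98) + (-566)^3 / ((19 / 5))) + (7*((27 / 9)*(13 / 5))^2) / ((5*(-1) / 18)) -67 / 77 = -183253923745883 / 3840375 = -47717716.04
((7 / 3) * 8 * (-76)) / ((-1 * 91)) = 15.59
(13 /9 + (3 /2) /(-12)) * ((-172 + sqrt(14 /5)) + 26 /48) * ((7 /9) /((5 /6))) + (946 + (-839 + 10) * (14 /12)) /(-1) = -492431 /2592 + 133 * sqrt(70) /540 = -187.92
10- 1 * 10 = 0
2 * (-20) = -40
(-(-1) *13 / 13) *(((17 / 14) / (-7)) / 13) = -17 / 1274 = -0.01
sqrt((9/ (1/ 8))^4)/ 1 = 5184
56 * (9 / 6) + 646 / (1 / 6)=3960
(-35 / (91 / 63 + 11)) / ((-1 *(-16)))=-45 / 256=-0.18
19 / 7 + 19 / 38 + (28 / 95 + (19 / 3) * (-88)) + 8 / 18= -6623957 / 11970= -553.38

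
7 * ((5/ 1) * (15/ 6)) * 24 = 2100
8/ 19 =0.42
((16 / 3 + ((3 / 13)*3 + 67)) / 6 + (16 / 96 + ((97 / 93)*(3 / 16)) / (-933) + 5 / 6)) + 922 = 16877916457 / 18047952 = 935.17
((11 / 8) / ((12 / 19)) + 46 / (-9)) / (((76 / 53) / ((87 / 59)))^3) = -9204486522855 / 2885006460928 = -3.19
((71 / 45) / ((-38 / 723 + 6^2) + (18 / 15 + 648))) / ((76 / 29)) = 496219 / 564712224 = 0.00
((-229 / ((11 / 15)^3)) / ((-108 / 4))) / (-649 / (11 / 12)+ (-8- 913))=-28625 / 2168199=-0.01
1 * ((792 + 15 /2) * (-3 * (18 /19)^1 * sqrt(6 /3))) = -43173 * sqrt(2) /19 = -3213.47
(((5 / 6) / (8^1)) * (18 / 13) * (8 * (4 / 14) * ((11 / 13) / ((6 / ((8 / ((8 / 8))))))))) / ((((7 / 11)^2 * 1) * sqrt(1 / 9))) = 159720 / 57967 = 2.76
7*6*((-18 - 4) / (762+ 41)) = -84 / 73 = -1.15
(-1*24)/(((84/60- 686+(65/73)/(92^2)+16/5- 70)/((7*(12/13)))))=2076049920/10059160709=0.21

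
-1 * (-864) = 864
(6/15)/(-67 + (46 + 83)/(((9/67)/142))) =6/2044505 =0.00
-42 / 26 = -21 / 13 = -1.62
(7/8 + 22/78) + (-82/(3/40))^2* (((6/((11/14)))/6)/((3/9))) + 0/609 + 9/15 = 4564171.45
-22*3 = -66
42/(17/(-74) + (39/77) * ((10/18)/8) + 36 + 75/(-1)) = -2871792/2679967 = -1.07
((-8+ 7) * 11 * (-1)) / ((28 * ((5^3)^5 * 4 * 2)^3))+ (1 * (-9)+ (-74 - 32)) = -115.00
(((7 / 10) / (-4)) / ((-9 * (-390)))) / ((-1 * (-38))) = -7 / 5335200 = -0.00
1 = 1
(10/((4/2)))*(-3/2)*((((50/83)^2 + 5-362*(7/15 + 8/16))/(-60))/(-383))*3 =17803093/52769740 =0.34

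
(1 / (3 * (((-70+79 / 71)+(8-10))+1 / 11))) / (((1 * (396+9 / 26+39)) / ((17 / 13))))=-1207 / 85343202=-0.00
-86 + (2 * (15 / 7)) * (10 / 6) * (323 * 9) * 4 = 580798 / 7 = 82971.14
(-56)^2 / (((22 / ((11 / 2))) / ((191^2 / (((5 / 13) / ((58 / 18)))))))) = 239613693.51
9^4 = 6561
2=2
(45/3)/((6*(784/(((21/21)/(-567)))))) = -5/889056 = -0.00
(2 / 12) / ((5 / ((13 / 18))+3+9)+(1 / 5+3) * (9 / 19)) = 1235 / 151452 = 0.01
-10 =-10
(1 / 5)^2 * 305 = 61 / 5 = 12.20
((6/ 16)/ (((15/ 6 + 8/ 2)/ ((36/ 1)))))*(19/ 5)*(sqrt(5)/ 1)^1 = 17.65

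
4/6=2/3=0.67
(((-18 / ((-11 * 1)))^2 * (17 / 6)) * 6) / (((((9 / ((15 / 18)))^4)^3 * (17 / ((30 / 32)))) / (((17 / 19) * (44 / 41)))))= 20751953125 / 21679486290973252988928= 0.00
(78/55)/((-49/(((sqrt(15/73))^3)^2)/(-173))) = 0.04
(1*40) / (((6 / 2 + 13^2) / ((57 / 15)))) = 38 / 43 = 0.88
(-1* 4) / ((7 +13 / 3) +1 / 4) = -48 / 139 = -0.35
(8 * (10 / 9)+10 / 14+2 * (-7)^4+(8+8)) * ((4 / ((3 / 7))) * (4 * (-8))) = -38929792 / 27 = -1441844.15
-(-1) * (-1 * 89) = -89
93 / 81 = 31 / 27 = 1.15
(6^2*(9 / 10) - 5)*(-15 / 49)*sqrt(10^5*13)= -41100*sqrt(130) / 49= -9563.51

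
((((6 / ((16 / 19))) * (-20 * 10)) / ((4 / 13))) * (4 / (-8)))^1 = 18525 / 8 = 2315.62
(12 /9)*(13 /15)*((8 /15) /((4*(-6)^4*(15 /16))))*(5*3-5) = 0.00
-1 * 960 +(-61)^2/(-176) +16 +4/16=-169821/176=-964.89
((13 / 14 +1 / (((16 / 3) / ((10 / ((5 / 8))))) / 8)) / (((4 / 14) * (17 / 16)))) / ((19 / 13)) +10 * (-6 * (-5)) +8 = 117632 / 323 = 364.19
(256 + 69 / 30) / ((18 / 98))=14063 / 10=1406.30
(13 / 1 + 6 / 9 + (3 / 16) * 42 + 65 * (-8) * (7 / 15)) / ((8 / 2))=-1769 / 32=-55.28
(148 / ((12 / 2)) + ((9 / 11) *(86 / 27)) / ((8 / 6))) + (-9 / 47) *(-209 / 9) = 31.07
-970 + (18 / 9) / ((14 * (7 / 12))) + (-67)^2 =172443 / 49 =3519.24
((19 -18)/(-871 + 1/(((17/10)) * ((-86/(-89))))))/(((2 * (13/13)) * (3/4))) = -731/954384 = -0.00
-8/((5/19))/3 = -152/15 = -10.13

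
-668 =-668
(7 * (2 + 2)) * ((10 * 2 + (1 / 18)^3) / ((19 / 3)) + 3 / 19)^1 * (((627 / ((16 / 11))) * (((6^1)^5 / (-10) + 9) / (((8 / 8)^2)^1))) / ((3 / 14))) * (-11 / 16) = 3410690932649 / 34560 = 98688973.75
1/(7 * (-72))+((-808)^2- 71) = 329007671/504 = 652793.00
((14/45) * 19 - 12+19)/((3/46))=26726/135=197.97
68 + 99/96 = 2209/32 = 69.03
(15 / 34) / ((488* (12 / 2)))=5 / 33184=0.00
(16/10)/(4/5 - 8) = -2/9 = -0.22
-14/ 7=-2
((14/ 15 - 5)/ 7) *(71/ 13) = -4331/ 1365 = -3.17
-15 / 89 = -0.17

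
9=9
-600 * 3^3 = -16200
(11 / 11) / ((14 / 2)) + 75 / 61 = 586 / 427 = 1.37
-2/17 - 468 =-7958/17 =-468.12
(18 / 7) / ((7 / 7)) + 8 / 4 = 32 / 7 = 4.57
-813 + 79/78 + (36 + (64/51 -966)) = -1740.73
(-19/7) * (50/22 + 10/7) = -5415/539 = -10.05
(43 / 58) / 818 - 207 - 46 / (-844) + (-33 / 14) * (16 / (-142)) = -1028292073485 / 4975309948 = -206.68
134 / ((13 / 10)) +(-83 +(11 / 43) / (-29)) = 325324 / 16211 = 20.07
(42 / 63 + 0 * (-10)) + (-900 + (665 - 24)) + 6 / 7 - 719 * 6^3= -3266791 / 21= -155561.48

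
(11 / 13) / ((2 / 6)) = 33 / 13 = 2.54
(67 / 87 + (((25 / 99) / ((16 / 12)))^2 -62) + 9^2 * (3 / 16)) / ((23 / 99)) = -5811727 / 29348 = -198.03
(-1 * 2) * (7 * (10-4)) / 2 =-42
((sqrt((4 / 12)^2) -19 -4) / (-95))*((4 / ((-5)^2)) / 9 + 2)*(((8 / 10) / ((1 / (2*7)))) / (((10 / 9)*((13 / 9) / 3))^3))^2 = 11535454832269414536 / 4477996630859375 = 2576.03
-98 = -98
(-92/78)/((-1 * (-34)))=-23/663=-0.03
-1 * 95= -95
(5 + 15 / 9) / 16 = 5 / 12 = 0.42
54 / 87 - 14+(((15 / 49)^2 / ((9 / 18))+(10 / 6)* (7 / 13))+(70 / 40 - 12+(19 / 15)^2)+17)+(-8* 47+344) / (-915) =-194057678617 / 49694217300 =-3.91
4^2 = 16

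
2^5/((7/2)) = 64/7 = 9.14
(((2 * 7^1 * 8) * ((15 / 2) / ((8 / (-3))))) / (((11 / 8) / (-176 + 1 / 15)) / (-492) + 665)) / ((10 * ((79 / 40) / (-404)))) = 352496761344 / 36379101445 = 9.69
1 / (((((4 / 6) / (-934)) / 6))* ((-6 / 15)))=21015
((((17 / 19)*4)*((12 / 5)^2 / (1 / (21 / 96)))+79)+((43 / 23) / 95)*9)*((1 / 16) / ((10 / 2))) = 228569 / 218500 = 1.05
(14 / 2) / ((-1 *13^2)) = -7 / 169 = -0.04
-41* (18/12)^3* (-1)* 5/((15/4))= 369/2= 184.50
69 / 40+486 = 487.72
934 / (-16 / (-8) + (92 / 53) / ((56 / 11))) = 693028 / 1737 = 398.98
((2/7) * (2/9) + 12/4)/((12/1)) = 193/756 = 0.26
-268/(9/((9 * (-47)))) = 12596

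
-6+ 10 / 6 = -13 / 3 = -4.33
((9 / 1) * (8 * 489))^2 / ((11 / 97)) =120241516608 / 11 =10931046964.36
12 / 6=2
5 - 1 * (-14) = 19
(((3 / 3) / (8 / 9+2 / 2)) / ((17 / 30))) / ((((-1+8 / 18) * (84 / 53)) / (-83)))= 356319 / 4046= 88.07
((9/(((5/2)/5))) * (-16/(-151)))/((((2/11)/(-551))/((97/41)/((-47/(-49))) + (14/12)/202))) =-419963659500/29388677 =-14289.98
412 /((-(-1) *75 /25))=412 /3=137.33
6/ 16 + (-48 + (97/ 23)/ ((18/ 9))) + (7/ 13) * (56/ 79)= -8528997/ 188968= -45.13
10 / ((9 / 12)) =40 / 3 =13.33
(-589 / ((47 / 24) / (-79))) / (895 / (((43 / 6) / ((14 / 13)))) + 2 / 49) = 15294367452 / 86596043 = 176.62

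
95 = 95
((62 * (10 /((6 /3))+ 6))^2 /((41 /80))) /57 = 37209920 /2337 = 15922.09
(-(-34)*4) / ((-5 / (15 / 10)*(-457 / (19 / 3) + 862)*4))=-969 / 75035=-0.01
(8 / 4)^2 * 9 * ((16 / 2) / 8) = 36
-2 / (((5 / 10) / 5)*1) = -20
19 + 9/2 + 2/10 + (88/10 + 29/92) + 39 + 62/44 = 74103/1012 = 73.22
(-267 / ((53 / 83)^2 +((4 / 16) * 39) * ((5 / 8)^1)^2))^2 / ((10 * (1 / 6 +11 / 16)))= 5321401951745212416 / 11334920783041405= 469.47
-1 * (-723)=723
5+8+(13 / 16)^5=14002781 / 1048576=13.35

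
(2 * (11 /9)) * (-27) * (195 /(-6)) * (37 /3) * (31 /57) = 820105 /57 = 14387.81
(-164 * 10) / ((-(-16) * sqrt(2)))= -205 * sqrt(2) / 4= -72.48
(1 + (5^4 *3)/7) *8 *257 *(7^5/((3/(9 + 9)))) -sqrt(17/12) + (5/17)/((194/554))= 91919318441033/1649 -sqrt(51)/6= 55742461151.65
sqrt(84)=2*sqrt(21)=9.17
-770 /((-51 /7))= 5390 /51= 105.69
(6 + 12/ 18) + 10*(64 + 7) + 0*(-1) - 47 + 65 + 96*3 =3068/ 3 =1022.67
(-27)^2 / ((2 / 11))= 8019 / 2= 4009.50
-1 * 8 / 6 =-4 / 3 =-1.33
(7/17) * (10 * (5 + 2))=490/17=28.82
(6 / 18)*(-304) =-304 / 3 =-101.33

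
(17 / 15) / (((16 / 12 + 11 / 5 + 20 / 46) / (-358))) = -139978 / 1369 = -102.25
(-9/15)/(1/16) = -48/5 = -9.60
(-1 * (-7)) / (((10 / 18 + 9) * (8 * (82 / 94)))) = 2961 / 28208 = 0.10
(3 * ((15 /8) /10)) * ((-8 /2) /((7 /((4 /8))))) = -9 /56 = -0.16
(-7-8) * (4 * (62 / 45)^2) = -15376 / 135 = -113.90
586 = 586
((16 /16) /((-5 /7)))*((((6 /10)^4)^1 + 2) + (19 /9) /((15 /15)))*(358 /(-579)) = 59778124 /16284375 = 3.67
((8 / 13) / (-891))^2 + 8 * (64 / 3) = 22897645120 / 134165889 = 170.67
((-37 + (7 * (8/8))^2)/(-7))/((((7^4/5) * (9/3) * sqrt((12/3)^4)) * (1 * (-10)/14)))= 1/9604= 0.00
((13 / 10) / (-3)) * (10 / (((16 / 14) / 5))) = -455 / 24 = -18.96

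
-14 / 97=-0.14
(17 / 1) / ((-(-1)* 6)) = 17 / 6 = 2.83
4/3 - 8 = -20/3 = -6.67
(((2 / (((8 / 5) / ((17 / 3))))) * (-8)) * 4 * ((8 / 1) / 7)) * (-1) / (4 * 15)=272 / 63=4.32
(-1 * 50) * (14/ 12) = -175/ 3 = -58.33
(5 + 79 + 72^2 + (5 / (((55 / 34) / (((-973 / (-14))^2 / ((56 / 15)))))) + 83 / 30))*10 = 171306593 / 1848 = 92698.37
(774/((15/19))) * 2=9804/5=1960.80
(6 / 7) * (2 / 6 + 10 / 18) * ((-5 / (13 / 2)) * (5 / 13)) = -0.23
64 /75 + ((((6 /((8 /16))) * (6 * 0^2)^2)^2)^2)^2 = 64 /75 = 0.85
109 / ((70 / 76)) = 4142 / 35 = 118.34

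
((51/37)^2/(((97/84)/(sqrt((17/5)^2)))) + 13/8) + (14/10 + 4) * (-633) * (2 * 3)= -21780156491/1062344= -20501.98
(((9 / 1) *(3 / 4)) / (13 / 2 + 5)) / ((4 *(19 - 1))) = 3 / 368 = 0.01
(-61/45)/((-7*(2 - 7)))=-61/1575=-0.04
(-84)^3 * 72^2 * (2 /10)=-3072577536 /5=-614515507.20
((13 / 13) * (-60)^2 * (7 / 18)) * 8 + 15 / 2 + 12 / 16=44833 / 4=11208.25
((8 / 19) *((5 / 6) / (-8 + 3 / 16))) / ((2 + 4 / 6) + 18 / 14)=-448 / 39425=-0.01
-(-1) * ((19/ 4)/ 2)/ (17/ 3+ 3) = 57/ 208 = 0.27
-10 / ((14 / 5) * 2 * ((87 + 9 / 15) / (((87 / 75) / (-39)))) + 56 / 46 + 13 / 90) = 600300 / 989990969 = 0.00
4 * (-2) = -8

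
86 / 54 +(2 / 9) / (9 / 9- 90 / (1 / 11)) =42521 / 26703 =1.59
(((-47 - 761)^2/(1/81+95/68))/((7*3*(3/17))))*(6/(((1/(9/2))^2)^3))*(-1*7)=-338414839109784/7763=-43593306596.65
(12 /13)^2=144 /169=0.85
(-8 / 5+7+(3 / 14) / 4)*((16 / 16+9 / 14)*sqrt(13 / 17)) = 35121*sqrt(221) / 66640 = 7.83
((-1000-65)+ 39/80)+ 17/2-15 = -85681/80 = -1071.01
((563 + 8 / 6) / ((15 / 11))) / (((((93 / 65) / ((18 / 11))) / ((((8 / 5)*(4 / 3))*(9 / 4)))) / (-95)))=-6690736 / 31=-215830.19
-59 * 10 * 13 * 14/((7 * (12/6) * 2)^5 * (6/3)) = -3835/1229312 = -0.00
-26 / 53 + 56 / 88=85 / 583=0.15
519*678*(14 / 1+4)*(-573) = -3629310948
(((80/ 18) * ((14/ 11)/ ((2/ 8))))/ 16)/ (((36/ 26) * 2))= 455/ 891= 0.51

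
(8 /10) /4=1 /5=0.20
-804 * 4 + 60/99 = -106108/33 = -3215.39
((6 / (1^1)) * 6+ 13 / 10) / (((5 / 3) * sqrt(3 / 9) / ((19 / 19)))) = 1119 * sqrt(3) / 50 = 38.76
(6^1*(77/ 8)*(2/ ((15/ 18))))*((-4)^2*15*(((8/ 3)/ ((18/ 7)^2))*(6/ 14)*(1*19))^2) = 358730.01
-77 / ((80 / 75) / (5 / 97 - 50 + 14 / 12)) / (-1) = -10930535 / 3104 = -3521.44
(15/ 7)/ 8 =15/ 56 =0.27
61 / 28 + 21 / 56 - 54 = -2881 / 56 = -51.45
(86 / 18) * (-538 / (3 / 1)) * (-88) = 2035792 / 27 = 75399.70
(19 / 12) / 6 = 19 / 72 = 0.26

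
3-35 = -32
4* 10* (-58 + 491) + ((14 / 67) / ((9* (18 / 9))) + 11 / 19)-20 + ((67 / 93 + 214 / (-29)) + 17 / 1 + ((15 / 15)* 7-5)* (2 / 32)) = 1426409327395 / 82398744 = 17311.06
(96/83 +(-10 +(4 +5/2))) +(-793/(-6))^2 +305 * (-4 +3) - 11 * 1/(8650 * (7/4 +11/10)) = 842723092463/49107780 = 17160.68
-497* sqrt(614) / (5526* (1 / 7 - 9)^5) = 8353079* sqrt(614) / 5062550029632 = 0.00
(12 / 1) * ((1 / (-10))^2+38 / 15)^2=582169 / 7500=77.62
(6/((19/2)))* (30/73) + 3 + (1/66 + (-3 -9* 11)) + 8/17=-152905351/1556214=-98.25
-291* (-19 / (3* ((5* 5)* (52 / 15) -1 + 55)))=5529 / 422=13.10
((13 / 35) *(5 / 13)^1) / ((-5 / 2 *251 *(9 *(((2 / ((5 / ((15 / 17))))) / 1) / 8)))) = -136 / 237195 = -0.00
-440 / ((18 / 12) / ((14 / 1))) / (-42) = 97.78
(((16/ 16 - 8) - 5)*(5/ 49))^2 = 3600/ 2401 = 1.50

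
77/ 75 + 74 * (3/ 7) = 17189/ 525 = 32.74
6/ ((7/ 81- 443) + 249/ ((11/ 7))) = -5346/ 253453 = -0.02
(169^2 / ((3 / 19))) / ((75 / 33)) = 5969249 / 75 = 79589.99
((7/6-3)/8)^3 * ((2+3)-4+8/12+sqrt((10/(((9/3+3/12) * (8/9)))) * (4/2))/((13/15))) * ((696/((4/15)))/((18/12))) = -964975 * sqrt(130)/173056-964975/27648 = -98.48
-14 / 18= -7 / 9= -0.78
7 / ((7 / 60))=60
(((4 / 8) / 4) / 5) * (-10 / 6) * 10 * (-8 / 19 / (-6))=-0.03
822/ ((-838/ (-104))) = 42744/ 419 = 102.01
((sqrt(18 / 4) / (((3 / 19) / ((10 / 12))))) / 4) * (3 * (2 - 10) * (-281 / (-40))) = -5339 * sqrt(2) / 16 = -471.91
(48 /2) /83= 24 /83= 0.29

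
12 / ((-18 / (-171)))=114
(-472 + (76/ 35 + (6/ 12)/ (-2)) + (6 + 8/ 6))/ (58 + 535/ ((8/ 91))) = -388706/ 5160645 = -0.08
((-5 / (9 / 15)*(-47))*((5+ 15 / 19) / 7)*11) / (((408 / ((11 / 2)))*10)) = 1563925 / 325584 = 4.80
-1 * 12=-12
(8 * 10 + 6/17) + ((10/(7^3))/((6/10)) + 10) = 1581394/17493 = 90.40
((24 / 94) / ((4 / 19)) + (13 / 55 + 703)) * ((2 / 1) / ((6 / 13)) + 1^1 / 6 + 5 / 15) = 52809029 / 15510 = 3404.84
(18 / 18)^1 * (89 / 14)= 89 / 14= 6.36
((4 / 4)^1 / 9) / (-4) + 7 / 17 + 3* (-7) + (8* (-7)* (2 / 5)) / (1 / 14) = -1022701 / 3060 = -334.22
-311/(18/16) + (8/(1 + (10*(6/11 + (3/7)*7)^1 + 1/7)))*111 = -3197900/12681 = -252.18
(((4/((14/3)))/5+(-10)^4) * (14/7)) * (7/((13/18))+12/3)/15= 124602136/6825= 18256.72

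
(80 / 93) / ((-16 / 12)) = -20 / 31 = -0.65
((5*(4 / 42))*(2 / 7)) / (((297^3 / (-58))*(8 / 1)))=-145 / 3851116731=-0.00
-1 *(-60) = 60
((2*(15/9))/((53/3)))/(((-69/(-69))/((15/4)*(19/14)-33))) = -7815/1484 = -5.27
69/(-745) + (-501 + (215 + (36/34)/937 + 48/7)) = -23195923007/83069735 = -279.23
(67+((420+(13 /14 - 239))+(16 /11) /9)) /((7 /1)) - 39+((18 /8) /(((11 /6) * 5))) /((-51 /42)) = -2983513 /824670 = -3.62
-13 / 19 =-0.68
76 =76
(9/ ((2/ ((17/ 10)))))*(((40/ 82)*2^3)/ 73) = 1224/ 2993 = 0.41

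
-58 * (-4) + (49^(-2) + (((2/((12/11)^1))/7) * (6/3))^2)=5019226/21609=232.27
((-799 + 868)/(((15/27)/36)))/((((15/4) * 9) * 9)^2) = 1472/30375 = 0.05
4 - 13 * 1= -9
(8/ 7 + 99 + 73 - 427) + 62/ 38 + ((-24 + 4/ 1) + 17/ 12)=-432211/ 1596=-270.81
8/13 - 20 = -252/13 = -19.38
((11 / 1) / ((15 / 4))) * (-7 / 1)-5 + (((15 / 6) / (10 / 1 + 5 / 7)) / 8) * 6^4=184 / 15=12.27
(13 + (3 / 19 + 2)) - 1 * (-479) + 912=26717 / 19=1406.16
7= 7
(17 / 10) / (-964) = -17 / 9640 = -0.00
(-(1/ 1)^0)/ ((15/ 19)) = -1.27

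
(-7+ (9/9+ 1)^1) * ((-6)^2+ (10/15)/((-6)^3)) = -58315/324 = -179.98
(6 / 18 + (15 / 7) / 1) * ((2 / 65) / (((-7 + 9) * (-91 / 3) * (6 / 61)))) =-122 / 9555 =-0.01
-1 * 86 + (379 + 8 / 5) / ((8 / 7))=9881 / 40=247.02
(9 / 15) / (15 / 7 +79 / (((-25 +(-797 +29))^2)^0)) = 21 / 2840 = 0.01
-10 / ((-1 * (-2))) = -5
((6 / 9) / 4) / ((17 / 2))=1 / 51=0.02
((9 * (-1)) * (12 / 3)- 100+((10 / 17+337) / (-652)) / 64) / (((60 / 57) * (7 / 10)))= -1833136625 / 9931264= -184.58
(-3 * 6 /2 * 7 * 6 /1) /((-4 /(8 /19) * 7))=108 /19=5.68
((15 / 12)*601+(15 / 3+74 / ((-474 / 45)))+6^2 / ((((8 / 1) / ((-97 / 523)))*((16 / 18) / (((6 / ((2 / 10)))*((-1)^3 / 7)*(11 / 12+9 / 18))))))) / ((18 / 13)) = 90828922535 / 166590144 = 545.22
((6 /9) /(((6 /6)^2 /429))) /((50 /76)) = 10868 /25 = 434.72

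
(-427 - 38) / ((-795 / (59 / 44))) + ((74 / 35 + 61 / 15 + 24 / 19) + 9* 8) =80.23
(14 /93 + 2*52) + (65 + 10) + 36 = 20009 /93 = 215.15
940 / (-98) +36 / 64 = -7079 / 784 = -9.03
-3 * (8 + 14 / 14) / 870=-9 / 290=-0.03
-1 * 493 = -493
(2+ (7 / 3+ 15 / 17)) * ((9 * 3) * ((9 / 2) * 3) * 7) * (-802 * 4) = -725755464 / 17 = -42691497.88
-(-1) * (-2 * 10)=-20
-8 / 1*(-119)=952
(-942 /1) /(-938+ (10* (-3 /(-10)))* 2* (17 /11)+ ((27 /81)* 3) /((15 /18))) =25905 /25507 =1.02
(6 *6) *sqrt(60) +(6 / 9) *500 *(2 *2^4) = 10945.52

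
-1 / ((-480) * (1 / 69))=23 / 160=0.14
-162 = -162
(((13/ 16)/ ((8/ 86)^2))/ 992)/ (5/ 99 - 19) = -2379663/ 476413952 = -0.00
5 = 5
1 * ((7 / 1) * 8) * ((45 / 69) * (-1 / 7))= -120 / 23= -5.22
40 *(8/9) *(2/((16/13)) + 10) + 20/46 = 28550/69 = 413.77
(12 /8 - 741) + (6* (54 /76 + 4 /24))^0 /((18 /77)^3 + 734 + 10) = -251182834435 /339666384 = -739.50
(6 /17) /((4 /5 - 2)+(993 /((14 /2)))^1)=70 /27897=0.00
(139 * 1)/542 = 0.26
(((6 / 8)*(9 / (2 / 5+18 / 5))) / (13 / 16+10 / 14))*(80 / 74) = 840 / 703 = 1.19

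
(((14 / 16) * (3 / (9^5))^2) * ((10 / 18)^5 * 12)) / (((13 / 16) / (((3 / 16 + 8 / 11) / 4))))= 3521875 / 8723683522825128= 0.00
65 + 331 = 396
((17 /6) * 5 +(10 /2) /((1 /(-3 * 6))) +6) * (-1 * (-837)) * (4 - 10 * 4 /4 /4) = -87675.75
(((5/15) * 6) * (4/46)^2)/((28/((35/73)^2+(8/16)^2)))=10229/39466574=0.00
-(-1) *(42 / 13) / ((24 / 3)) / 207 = 7 / 3588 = 0.00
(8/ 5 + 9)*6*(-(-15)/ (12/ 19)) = 3021/ 2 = 1510.50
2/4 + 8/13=29/26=1.12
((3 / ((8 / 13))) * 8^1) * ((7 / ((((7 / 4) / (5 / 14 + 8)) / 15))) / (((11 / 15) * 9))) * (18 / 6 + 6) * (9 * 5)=92400750 / 77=1200009.74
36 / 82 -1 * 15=-597 / 41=-14.56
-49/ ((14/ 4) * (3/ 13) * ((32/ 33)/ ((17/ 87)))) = -17017/ 1392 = -12.22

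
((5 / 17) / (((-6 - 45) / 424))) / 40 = -53 / 867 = -0.06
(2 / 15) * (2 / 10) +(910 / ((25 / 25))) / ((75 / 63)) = 57332 / 75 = 764.43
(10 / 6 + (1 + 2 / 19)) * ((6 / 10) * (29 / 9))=4582 / 855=5.36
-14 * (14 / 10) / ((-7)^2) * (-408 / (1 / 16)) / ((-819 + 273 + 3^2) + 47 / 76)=-992256 / 203825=-4.87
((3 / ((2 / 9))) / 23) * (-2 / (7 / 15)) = -405 / 161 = -2.52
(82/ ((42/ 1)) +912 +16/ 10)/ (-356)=-96133/ 37380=-2.57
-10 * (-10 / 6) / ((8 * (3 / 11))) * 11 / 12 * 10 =15125 / 216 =70.02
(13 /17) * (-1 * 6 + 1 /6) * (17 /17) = -455 /102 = -4.46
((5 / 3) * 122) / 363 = 610 / 1089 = 0.56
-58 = -58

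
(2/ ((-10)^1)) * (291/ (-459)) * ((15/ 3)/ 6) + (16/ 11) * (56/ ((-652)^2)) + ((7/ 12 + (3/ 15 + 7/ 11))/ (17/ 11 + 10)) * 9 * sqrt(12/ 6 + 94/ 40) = 28400531/ 268293762 + 2811 * sqrt(435)/ 25400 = 2.41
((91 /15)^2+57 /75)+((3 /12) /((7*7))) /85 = 28162109 /749700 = 37.56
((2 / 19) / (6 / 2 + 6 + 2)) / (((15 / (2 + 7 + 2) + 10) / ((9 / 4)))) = 9 / 4750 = 0.00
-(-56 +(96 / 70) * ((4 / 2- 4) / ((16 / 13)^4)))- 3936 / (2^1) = -136966477 / 71680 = -1910.80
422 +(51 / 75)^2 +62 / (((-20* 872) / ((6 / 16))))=3683860503 / 8720000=422.46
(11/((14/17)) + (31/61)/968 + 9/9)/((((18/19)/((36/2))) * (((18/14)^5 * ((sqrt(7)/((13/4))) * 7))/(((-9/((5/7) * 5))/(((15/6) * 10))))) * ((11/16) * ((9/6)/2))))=-1005560496122 * sqrt(7)/998801533125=-2.66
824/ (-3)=-824/ 3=-274.67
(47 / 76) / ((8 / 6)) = 141 / 304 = 0.46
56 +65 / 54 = 3089 / 54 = 57.20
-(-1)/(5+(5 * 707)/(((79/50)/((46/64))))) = 0.00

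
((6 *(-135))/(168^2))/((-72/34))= 85/6272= 0.01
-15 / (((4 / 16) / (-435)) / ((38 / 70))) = 99180 / 7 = 14168.57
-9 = -9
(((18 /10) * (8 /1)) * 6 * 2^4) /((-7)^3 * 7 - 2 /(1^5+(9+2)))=-41472 /72035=-0.58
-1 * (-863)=863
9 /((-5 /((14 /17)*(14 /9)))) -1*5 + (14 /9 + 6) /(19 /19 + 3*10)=-167479 /23715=-7.06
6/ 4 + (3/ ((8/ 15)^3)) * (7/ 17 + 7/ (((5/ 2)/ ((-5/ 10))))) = -39261/ 2176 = -18.04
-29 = -29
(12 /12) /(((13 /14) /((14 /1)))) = 196 /13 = 15.08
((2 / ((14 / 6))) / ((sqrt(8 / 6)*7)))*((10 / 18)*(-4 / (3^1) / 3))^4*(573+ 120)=1760000*sqrt(3) / 11160261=0.27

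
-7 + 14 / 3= -2.33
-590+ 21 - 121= -690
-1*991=-991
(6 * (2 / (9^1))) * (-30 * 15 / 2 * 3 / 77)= -900 / 77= -11.69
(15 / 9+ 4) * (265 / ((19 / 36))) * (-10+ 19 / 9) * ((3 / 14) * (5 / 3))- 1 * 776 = -3508174 / 399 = -8792.42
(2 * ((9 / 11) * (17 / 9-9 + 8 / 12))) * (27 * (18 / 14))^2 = -6849684 / 539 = -12708.13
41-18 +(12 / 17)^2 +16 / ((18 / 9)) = 9103 / 289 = 31.50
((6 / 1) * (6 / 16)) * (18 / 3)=27 / 2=13.50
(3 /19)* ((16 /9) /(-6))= -0.05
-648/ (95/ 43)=-27864/ 95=-293.31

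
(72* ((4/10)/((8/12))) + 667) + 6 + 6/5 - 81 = 3182/5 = 636.40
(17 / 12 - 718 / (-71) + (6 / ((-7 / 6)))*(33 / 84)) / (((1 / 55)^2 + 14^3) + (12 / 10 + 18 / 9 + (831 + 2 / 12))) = 1200861475 / 451903737838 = 0.00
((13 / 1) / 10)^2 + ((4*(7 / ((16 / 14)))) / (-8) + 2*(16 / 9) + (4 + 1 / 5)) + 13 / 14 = 184253 / 25200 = 7.31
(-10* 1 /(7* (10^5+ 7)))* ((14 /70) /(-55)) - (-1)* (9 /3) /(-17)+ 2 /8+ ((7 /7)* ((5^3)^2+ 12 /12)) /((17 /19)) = 45725069030931 /2618183260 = 17464.43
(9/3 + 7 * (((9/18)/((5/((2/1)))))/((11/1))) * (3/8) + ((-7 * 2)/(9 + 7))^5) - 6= -6245089/1802240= -3.47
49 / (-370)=-49 / 370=-0.13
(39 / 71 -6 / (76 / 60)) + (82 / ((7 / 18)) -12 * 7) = 1158369 / 9443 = 122.67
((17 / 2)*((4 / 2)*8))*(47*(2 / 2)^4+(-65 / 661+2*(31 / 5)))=26654912 / 3305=8065.03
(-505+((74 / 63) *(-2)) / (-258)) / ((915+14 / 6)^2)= -4104061 / 6838874112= -0.00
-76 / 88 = -19 / 22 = -0.86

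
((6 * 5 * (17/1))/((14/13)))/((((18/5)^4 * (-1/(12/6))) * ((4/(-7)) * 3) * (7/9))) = 690625/163296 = 4.23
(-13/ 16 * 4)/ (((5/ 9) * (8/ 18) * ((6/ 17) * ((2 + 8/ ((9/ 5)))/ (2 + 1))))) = -161109/ 9280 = -17.36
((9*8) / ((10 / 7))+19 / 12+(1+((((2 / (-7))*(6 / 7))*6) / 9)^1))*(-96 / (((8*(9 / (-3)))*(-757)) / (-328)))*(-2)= -101870896 / 556395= -183.09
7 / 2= 3.50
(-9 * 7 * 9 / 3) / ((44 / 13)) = -2457 / 44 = -55.84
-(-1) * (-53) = -53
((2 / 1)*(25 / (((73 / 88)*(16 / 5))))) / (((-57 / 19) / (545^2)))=-408409375 / 219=-1864882.99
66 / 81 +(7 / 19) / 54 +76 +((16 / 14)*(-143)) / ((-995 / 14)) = 26924131 / 340290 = 79.12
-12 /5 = -2.40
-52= -52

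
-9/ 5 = -1.80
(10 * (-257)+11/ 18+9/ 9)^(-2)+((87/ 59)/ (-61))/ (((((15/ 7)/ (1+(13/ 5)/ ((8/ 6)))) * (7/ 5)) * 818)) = -61658516429/ 2132945258063560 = -0.00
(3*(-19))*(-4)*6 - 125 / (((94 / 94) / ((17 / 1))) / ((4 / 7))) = 1076 / 7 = 153.71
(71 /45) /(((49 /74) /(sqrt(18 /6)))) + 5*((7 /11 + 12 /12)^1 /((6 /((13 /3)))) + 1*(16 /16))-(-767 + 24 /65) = 5254*sqrt(3) /2205 + 555941 /715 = 781.67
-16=-16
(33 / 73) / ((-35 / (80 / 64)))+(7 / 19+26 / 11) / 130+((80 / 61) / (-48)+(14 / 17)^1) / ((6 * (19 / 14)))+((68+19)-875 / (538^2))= 408340698922710599 / 4688202571207155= 87.10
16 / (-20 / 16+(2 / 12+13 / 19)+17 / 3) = 3648 / 1201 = 3.04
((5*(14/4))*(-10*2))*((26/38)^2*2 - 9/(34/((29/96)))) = -58858975/196384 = -299.71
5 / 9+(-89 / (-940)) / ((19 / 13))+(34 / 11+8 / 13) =99451159 / 22985820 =4.33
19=19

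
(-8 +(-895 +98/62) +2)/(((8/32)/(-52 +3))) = 5464872/31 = 176286.19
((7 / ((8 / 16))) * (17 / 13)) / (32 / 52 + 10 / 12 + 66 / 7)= 9996 / 5939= 1.68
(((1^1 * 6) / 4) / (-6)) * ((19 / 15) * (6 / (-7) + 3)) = -19 / 28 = -0.68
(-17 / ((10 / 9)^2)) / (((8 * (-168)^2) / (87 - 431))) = 6579 / 313600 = 0.02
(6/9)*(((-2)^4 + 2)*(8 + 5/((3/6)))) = 216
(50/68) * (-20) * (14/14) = -250/17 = -14.71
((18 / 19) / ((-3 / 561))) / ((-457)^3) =3366 / 1813435867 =0.00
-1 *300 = -300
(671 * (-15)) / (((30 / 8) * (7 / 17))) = -45628 / 7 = -6518.29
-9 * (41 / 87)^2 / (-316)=1681 / 265756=0.01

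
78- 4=74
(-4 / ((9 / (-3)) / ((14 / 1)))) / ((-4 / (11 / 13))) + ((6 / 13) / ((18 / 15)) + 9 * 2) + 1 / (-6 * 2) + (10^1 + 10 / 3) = 4319 / 156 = 27.69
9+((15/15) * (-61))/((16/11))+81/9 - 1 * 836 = -13759/16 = -859.94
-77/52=-1.48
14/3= 4.67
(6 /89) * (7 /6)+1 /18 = 215 /1602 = 0.13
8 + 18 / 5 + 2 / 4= 121 / 10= 12.10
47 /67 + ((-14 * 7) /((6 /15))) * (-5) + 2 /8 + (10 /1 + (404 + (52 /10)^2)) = 11168843 /6700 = 1666.99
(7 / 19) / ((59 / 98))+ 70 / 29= 98364 / 32509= 3.03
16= 16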